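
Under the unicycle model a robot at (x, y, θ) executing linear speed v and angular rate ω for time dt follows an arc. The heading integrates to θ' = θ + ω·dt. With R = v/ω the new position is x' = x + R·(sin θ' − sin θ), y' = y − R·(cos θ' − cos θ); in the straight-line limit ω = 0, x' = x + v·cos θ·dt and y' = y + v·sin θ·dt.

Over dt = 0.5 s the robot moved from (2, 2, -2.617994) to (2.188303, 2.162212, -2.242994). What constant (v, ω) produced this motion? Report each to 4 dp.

v = -0.5000, ω = 0.7500

Δθ = -2.242994 − -2.617994 = 0.375000
ω = Δθ/dt = 0.375000/0.5 = 0.7500
R = Δx/(sin θ' − sin θ) = -0.6667
v = R·ω = -0.6667·0.7500 = -0.5000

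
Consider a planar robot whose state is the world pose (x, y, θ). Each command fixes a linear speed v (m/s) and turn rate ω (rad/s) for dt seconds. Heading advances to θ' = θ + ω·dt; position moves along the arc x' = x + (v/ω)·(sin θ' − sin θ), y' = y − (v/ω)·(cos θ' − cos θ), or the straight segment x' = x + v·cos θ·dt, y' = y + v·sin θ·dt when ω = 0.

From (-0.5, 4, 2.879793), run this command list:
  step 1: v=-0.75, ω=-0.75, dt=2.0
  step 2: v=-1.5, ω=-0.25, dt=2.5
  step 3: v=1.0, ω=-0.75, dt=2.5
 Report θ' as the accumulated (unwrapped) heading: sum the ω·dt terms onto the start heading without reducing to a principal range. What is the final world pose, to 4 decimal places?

(0.5567, -0.7777, -1.1202)

step 1: θ'=1.3798 (R=1.0000) → pose (0.2230, 2.8442, 1.3798)
step 2: θ'=0.7548 (R=6.0000) → pose (-1.5571, -0.3872, 0.7548)
step 3: θ'=-1.1202 (R=-1.3333) → pose (0.5567, -0.7777, -1.1202)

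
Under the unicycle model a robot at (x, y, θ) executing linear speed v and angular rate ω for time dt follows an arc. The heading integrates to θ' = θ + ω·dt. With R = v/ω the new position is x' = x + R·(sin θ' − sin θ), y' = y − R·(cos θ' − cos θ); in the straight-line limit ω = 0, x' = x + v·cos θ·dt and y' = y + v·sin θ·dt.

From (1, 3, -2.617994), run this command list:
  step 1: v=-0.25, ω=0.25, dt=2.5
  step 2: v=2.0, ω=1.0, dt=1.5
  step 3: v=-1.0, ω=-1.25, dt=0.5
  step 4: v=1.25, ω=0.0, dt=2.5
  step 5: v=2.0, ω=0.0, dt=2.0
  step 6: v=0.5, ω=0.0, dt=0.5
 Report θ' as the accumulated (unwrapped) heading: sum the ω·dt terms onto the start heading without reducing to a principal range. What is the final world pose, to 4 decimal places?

(5.1757, -5.4021, -1.1180)

step 1: θ'=-1.9930 (R=-1.0000) → pose (1.4122, 3.4563, -1.9930)
step 2: θ'=-0.4930 (R=2.0000) → pose (2.2900, 0.8749, -0.4930)
step 3: θ'=-1.1180 (R=0.8000) → pose (1.9493, 1.2296, -1.1180)
step 4: θ'=-1.1180 (straight) → pose (3.3164, -1.5804, -1.1180)
step 5: θ'=-1.1180 (straight) → pose (5.0664, -5.1773, -1.1180)
step 6: θ'=-1.1180 (straight) → pose (5.1757, -5.4021, -1.1180)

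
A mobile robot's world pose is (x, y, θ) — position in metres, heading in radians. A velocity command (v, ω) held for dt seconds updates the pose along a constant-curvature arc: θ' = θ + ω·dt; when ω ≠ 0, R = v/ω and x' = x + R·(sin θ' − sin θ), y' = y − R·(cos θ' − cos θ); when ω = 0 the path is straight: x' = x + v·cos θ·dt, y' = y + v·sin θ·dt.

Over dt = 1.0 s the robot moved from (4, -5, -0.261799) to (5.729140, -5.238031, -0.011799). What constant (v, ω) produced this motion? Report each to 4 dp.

Δθ = -0.011799 − -0.261799 = 0.250000
ω = Δθ/dt = 0.250000/1.0 = 0.2500
R = Δx/(sin θ' − sin θ) = 7.0000
v = R·ω = 7.0000·0.2500 = 1.7500

v = 1.7500, ω = 0.2500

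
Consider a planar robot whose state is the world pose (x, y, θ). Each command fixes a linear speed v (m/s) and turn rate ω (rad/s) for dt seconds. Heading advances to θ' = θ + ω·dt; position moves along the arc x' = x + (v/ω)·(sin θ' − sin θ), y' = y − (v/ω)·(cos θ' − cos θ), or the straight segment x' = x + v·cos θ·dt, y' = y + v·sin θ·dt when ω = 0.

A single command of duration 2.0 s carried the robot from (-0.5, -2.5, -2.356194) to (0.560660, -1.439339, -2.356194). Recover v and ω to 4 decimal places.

v = -0.7500, ω = 0.0000

Δθ = -2.356194 − -2.356194 = 0.000000
ω = Δθ/dt = 0.000000/2.0 = 0.0000
ω = 0 → v = (Δx·cos θ + Δy·sin θ)/dt = -0.7500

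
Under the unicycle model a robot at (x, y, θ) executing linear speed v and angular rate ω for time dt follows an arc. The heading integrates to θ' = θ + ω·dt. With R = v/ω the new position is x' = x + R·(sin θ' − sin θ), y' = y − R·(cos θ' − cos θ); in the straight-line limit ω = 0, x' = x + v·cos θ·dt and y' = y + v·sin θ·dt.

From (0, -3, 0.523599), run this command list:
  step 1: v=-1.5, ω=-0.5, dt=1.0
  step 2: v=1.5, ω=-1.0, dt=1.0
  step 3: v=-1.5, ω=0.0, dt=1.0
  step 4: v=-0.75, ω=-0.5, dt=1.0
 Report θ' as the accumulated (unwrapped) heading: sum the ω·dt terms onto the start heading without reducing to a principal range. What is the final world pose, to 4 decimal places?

step 1: θ'=0.0236 (R=3.0000) → pose (-1.4292, -3.4011, 0.0236)
step 2: θ'=-0.9764 (R=-1.5000) → pose (-0.1511, -4.0607, -0.9764)
step 3: θ'=-0.9764 (straight) → pose (-0.9911, -2.8179, -0.9764)
step 4: θ'=-1.4764 (R=1.5000) → pose (-1.2417, -2.1193, -1.4764)

(-1.2417, -2.1193, -1.4764)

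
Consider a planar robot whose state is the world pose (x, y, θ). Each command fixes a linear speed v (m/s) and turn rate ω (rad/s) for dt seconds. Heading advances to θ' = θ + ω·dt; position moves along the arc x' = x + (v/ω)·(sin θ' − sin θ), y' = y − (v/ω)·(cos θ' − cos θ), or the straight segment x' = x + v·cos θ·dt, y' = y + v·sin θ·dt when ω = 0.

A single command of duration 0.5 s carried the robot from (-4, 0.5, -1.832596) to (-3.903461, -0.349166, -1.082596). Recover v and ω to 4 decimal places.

Δθ = -1.082596 − -1.832596 = 0.750000
ω = Δθ/dt = 0.750000/0.5 = 1.5000
R = −Δy/(cos θ' − cos θ) = 1.1667
v = R·ω = 1.1667·1.5000 = 1.7500

v = 1.7500, ω = 1.5000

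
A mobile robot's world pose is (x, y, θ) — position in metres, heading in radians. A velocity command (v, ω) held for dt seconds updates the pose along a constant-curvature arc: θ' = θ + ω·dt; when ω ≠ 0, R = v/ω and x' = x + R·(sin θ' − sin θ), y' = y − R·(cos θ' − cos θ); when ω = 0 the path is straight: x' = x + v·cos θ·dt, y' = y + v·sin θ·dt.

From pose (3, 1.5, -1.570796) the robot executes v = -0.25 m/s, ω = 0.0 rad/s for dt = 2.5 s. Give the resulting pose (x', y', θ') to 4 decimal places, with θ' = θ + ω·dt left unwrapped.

(3.0000, 2.1250, -1.5708)

θ' = -1.5708 + 0.0·2.5 = -1.5708
ω = 0 → straight: x' = 3 + -0.25·cos(-1.5708)·2.5 = 3.0000
y' = 1.5 + -0.25·sin(-1.5708)·2.5 = 2.1250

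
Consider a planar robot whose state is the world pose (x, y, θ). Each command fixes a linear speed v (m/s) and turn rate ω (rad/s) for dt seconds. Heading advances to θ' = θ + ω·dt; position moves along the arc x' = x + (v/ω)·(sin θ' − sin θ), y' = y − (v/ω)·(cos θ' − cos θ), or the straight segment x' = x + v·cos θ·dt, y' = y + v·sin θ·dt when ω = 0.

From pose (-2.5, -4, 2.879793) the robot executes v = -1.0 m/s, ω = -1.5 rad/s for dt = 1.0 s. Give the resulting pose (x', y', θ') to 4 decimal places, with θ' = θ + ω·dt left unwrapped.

(-2.0180, -4.7705, 1.3798)

θ' = 2.8798 + -1.5·1.0 = 1.3798
R = v/ω = -1.0/-1.5 = 0.6667
x' = -2.5 + 0.6667·(sin 1.3798 − sin 2.8798) = -2.0180
y' = -4 − 0.6667·(cos 1.3798 − cos 2.8798) = -4.7705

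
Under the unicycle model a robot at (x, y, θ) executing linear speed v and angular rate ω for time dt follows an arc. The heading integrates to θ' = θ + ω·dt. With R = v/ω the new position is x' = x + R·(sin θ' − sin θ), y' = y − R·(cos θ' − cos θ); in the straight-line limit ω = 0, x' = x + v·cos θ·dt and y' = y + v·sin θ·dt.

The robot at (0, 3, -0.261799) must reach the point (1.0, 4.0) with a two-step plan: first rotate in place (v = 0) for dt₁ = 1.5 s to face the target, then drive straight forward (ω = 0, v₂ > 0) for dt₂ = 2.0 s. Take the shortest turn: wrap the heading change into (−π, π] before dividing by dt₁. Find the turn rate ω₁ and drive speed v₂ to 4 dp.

heading to target = atan2(4−3, 1−0) = 0.7854
Δθ = wrap(0.7854 − -0.2618) = 1.0472; ω₁ = Δθ/dt₁ = 0.6981
distance = √((1−0)² + (4−3)²) = 1.4142; v₂ = distance/dt₂ = 0.7071

ω₁ = 0.6981, v₂ = 0.7071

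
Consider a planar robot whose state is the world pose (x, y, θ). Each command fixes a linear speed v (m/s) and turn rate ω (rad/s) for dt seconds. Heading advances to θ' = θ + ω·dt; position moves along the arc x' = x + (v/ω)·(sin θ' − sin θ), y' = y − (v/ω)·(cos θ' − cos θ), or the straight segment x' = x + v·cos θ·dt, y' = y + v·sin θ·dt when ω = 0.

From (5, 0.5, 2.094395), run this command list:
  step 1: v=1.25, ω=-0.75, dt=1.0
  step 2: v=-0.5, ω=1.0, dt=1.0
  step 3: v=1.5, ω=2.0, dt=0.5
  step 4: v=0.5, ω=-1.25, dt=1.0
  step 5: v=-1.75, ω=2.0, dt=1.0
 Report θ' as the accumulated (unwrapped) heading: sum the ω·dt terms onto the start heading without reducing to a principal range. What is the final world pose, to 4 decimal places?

(5.3051, 1.5788, 4.0944)

step 1: θ'=1.3444 (R=-1.6667) → pose (4.8192, 1.7075, 1.3444)
step 2: θ'=2.3444 (R=-0.5000) → pose (4.9488, 1.2459, 2.3444)
step 3: θ'=3.3444 (R=0.7500) → pose (4.2612, 1.4565, 3.3444)
step 4: θ'=2.0944 (R=-0.4000) → pose (3.8342, 1.6483, 2.0944)
step 5: θ'=4.0944 (R=-0.8750) → pose (5.3051, 1.5788, 4.0944)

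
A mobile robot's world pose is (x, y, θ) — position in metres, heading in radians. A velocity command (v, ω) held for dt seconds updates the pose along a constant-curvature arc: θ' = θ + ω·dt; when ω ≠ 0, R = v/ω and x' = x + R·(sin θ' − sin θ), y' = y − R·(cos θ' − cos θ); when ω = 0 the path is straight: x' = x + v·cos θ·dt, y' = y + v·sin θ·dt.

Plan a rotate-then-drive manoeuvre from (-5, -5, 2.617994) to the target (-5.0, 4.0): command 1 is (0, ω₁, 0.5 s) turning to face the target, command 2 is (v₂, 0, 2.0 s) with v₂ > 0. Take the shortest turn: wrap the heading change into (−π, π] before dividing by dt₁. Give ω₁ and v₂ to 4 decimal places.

ω₁ = -2.0944, v₂ = 4.5000

heading to target = atan2(4−-5, -5−-5) = 1.5708
Δθ = wrap(1.5708 − 2.6180) = -1.0472; ω₁ = Δθ/dt₁ = -2.0944
distance = √((-5−-5)² + (4−-5)²) = 9.0000; v₂ = distance/dt₂ = 4.5000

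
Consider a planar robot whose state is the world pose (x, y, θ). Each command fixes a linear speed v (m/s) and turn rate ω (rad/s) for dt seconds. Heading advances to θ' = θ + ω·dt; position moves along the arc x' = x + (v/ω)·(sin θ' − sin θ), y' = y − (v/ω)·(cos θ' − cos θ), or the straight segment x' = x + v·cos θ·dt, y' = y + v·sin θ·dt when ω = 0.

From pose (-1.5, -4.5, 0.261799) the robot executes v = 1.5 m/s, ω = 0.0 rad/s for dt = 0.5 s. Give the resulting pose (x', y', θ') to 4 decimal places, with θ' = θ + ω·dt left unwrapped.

θ' = 0.2618 + 0.0·0.5 = 0.2618
ω = 0 → straight: x' = -1.5 + 1.5·cos(0.2618)·0.5 = -0.7756
y' = -4.5 + 1.5·sin(0.2618)·0.5 = -4.3059

(-0.7756, -4.3059, 0.2618)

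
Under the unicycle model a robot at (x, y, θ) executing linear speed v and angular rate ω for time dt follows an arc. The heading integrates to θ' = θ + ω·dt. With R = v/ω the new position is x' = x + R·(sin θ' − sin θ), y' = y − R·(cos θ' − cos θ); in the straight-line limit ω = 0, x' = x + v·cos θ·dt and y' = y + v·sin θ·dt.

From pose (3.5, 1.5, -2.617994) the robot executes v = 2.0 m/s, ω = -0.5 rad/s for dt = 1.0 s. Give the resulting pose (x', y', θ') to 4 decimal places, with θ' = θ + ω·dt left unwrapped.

θ' = -2.6180 + -0.5·1.0 = -3.1180
R = v/ω = 2.0/-0.5 = -4.0000
x' = 3.5 + -4.0000·(sin -3.1180 − sin -2.6180) = 1.5944
y' = 1.5 − -4.0000·(cos -3.1180 − cos -2.6180) = 0.9652

(1.5944, 0.9652, -3.1180)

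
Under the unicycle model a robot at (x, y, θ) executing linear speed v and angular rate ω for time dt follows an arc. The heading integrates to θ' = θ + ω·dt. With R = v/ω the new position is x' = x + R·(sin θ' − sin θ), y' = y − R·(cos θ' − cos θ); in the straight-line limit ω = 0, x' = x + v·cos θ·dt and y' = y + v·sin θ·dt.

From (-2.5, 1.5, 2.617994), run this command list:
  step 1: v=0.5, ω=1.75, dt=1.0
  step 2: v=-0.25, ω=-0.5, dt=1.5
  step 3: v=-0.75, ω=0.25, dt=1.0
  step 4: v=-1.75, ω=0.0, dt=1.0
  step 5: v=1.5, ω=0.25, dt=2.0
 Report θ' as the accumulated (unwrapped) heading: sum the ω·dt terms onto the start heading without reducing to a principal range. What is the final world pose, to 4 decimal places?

step 1: θ'=4.3680 (R=0.2857) → pose (-2.9118, 1.3490, 4.3680)
step 2: θ'=3.6180 (R=0.5000) → pose (-2.6704, 1.6245, 3.6180)
step 3: θ'=3.8680 (R=-3.0000) → pose (-2.0536, 2.0478, 3.8680)
step 4: θ'=3.8680 (straight) → pose (-0.7454, 3.2101, 3.8680)
step 5: θ'=4.3680 (R=6.0000) → pose (-2.4080, 0.7505, 4.3680)

(-2.4080, 0.7505, 4.3680)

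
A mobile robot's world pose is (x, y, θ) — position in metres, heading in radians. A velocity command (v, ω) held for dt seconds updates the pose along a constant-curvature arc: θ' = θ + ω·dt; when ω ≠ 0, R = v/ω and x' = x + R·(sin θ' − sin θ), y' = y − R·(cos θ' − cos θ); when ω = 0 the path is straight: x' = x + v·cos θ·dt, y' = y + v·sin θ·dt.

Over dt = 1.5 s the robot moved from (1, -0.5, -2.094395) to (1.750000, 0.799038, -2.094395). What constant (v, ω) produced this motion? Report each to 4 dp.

Δθ = -2.094395 − -2.094395 = 0.000000
ω = Δθ/dt = 0.000000/1.5 = 0.0000
ω = 0 → v = (Δx·cos θ + Δy·sin θ)/dt = -1.0000

v = -1.0000, ω = 0.0000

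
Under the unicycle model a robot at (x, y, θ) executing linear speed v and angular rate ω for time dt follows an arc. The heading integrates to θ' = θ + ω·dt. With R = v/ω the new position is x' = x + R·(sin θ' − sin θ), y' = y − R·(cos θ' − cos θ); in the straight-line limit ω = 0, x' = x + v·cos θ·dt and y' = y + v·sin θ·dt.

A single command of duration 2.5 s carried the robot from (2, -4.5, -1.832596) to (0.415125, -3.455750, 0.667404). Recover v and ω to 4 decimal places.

Δθ = 0.667404 − -1.832596 = 2.500000
ω = Δθ/dt = 2.500000/2.5 = 1.0000
R = Δx/(sin θ' − sin θ) = -1.0000
v = R·ω = -1.0000·1.0000 = -1.0000

v = -1.0000, ω = 1.0000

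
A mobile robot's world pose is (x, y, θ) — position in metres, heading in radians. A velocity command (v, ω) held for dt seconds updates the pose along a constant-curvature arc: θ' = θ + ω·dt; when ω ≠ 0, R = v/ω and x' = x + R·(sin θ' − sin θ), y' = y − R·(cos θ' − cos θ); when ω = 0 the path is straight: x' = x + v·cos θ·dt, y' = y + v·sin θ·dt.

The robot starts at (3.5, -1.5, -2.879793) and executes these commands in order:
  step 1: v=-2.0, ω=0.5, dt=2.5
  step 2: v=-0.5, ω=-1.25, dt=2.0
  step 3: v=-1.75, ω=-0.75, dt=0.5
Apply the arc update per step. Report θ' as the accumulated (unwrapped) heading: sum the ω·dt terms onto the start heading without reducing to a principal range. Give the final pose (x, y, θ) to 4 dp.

(7.5259, 1.5215, -4.5048)

step 1: θ'=-1.6298 (R=-4.0000) → pose (6.4578, 2.1279, -1.6298)
step 2: θ'=-4.1298 (R=0.4000) → pose (7.1911, 2.3243, -4.1298)
step 3: θ'=-4.5048 (R=2.3333) → pose (7.5259, 1.5215, -4.5048)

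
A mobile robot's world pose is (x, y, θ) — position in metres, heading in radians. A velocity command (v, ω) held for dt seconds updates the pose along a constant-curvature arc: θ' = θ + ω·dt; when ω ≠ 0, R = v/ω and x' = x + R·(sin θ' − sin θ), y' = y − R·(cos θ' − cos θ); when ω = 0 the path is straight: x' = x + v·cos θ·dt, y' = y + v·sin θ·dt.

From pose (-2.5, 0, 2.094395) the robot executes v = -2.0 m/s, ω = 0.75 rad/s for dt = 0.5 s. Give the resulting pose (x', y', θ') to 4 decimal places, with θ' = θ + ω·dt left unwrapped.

θ' = 2.0944 + 0.75·0.5 = 2.4694
R = v/ω = -2.0/0.75 = -2.6667
x' = -2.5 + -2.6667·(sin 2.4694 − sin 2.0944) = -1.8512
y' = 0 − -2.6667·(cos 2.4694 − cos 2.0944) = -0.7532

(-1.8512, -0.7532, 2.4694)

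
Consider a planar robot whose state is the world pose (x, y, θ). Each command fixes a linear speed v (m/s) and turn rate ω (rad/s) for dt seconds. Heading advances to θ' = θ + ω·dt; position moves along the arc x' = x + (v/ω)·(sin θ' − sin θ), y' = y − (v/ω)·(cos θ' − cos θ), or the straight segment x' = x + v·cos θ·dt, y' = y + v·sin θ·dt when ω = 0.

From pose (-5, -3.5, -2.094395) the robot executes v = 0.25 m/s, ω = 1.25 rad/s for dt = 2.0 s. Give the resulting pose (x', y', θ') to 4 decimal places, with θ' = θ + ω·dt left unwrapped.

θ' = -2.0944 + 1.25·2.0 = 0.4056
R = v/ω = 0.25/1.25 = 0.2000
x' = -5 + 0.2000·(sin 0.4056 − sin -2.0944) = -4.7479
y' = -3.5 − 0.2000·(cos 0.4056 − cos -2.0944) = -3.7838

(-4.7479, -3.7838, 0.4056)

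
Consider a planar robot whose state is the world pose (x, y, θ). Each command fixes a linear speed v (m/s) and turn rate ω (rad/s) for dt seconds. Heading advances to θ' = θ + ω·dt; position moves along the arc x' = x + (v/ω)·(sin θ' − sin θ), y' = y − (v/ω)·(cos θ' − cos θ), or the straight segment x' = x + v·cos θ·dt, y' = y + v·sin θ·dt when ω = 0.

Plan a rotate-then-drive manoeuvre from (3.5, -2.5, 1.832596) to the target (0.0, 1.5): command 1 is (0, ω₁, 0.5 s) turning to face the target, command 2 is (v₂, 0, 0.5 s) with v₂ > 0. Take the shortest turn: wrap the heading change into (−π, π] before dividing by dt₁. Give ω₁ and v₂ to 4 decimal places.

heading to target = atan2(1.5−-2.5, 0−3.5) = 2.2896
Δθ = wrap(2.2896 − 1.8326) = 0.4570; ω₁ = Δθ/dt₁ = 0.9141
distance = √((0−3.5)² + (1.5−-2.5)²) = 5.3151; v₂ = distance/dt₂ = 10.6301

ω₁ = 0.9141, v₂ = 10.6301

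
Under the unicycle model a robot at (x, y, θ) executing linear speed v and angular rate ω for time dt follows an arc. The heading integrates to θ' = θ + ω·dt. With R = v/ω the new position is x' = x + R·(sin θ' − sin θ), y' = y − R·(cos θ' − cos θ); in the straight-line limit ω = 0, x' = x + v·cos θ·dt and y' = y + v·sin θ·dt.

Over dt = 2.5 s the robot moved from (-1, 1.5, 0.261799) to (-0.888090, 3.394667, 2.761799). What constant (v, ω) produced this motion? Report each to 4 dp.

Δθ = 2.761799 − 0.261799 = 2.500000
ω = Δθ/dt = 2.500000/2.5 = 1.0000
R = −Δy/(cos θ' − cos θ) = 1.0000
v = R·ω = 1.0000·1.0000 = 1.0000

v = 1.0000, ω = 1.0000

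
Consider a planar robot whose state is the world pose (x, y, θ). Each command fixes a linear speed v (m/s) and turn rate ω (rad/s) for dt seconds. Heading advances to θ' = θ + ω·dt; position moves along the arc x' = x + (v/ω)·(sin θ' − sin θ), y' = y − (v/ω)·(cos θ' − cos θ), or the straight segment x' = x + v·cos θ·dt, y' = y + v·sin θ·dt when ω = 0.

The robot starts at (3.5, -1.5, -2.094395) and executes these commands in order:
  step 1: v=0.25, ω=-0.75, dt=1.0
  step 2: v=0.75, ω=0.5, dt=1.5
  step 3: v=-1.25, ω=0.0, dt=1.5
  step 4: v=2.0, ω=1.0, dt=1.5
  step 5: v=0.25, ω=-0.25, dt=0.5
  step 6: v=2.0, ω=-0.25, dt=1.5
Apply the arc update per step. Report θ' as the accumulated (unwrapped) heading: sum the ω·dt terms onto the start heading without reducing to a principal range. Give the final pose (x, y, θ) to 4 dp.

step 1: θ'=-2.8444 (R=-0.3333) → pose (3.3089, -1.6521, -2.8444)
step 2: θ'=-2.0944 (R=1.5000) → pose (2.4492, -2.3363, -2.0944)
step 3: θ'=-2.0944 (straight) → pose (3.3867, -0.7125, -2.0944)
step 4: θ'=-0.5944 (R=2.0000) → pose (3.9987, -3.3695, -0.5944)
step 5: θ'=-0.7194 (R=-1.0000) → pose (4.0976, -3.4458, -0.7194)
step 6: θ'=-1.0944 (R=-8.0000) → pose (5.9354, -5.7947, -1.0944)

(5.9354, -5.7947, -1.0944)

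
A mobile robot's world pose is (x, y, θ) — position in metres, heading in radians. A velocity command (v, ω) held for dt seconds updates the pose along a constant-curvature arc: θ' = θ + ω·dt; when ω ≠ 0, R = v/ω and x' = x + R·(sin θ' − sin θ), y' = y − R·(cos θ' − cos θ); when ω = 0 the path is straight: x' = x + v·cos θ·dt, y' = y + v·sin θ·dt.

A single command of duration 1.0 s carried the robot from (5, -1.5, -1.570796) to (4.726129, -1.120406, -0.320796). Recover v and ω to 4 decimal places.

v = -0.5000, ω = 1.2500

Δθ = -0.320796 − -1.570796 = 1.250000
ω = Δθ/dt = 1.250000/1.0 = 1.2500
R = −Δy/(cos θ' − cos θ) = -0.4000
v = R·ω = -0.4000·1.2500 = -0.5000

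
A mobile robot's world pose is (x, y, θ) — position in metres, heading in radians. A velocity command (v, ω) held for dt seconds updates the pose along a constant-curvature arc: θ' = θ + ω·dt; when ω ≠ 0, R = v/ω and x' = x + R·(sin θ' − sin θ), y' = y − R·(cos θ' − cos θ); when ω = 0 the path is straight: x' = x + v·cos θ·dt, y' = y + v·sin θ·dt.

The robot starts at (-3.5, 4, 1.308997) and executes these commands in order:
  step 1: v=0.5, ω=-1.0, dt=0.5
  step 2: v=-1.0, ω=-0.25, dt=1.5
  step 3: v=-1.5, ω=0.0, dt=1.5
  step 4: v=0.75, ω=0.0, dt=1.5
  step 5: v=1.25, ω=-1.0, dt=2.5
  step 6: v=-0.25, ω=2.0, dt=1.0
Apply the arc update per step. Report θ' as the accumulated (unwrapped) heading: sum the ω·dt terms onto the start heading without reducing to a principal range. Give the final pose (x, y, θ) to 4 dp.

(-4.0882, 1.3304, -0.0660)

step 1: θ'=0.8090 (R=-0.5000) → pose (-3.3788, 4.2157, 0.8090)
step 2: θ'=0.4340 (R=4.0000) → pose (-4.5912, 3.3474, 0.4340)
step 3: θ'=0.4340 (straight) → pose (-6.6326, 2.4013, 0.4340)
step 4: θ'=0.4340 (straight) → pose (-5.6119, 2.8744, 0.4340)
step 5: θ'=-2.0660 (R=-1.2500) → pose (-3.9865, 1.1462, -2.0660)
step 6: θ'=-0.0660 (R=-0.1250) → pose (-4.0882, 1.3304, -0.0660)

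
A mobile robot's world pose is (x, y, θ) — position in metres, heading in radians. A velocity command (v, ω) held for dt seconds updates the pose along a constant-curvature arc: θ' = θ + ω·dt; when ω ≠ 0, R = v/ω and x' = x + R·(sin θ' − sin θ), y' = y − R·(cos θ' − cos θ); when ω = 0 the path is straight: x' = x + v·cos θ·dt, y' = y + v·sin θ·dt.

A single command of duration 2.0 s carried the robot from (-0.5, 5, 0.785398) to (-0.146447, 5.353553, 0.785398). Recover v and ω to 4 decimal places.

v = 0.2500, ω = 0.0000

Δθ = 0.785398 − 0.785398 = 0.000000
ω = Δθ/dt = 0.000000/2.0 = 0.0000
ω = 0 → v = (Δx·cos θ + Δy·sin θ)/dt = 0.2500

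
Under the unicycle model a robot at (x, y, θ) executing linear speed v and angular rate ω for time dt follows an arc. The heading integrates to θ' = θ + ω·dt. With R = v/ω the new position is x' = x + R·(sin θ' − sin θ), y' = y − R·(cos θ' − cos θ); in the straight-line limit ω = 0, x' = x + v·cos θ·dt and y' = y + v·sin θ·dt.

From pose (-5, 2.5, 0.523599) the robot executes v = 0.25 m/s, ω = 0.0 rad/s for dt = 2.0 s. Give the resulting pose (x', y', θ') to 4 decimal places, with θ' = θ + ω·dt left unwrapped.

θ' = 0.5236 + 0.0·2.0 = 0.5236
ω = 0 → straight: x' = -5 + 0.25·cos(0.5236)·2.0 = -4.5670
y' = 2.5 + 0.25·sin(0.5236)·2.0 = 2.7500

(-4.5670, 2.7500, 0.5236)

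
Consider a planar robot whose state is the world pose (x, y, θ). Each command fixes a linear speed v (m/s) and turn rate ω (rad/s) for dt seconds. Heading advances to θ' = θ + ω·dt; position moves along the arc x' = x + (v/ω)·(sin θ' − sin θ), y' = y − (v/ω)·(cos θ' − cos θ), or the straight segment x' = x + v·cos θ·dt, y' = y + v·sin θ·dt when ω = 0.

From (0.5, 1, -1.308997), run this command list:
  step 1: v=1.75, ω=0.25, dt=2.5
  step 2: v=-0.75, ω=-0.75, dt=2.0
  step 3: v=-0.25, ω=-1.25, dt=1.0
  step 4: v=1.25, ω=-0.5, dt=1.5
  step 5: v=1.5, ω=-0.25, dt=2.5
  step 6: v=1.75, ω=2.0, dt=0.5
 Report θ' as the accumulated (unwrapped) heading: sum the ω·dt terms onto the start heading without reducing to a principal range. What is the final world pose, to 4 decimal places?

(0.3155, 4.3221, -3.8090)

step 1: θ'=-0.6840 (R=7.0000) → pose (2.8382, -2.6136, -0.6840)
step 2: θ'=-2.1840 (R=1.0000) → pose (2.6523, -1.2631, -2.1840)
step 3: θ'=-3.4340 (R=0.2000) → pose (2.8735, -1.1867, -3.4340)
step 4: θ'=-4.1840 (R=-2.5000) → pose (1.4351, -0.0532, -4.1840)
step 5: θ'=-4.8090 (R=-6.0000) → pose (0.6448, 3.5505, -4.8090)
step 6: θ'=-3.8090 (R=0.8750) → pose (0.3155, 4.3221, -3.8090)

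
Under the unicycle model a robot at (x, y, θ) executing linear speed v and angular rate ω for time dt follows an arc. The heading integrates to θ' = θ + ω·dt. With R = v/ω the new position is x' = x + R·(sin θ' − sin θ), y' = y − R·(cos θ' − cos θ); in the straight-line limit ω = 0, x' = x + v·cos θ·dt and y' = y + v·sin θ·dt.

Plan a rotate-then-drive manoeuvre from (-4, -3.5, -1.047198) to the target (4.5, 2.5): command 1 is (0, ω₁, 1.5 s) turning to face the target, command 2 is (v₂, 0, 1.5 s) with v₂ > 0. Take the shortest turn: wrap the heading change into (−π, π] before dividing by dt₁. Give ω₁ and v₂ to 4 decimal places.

heading to target = atan2(2.5−-3.5, 4.5−-4) = 0.6147
Δθ = wrap(0.6147 − -1.0472) = 1.6619; ω₁ = Δθ/dt₁ = 1.1079
distance = √((4.5−-4)² + (2.5−-3.5)²) = 10.4043; v₂ = distance/dt₂ = 6.9362

ω₁ = 1.1079, v₂ = 6.9362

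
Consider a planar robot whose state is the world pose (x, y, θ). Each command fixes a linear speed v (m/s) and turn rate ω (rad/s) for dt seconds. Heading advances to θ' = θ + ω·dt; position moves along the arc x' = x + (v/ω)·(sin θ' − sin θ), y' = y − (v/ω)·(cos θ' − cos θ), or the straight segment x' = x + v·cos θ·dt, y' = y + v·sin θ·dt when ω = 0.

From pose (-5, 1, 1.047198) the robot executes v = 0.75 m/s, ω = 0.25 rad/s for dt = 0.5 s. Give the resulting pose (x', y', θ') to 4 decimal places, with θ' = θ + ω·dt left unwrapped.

θ' = 1.0472 + 0.25·0.5 = 1.1722
R = v/ω = 0.75/0.25 = 3.0000
x' = -5 + 3.0000·(sin 1.1722 − sin 1.0472) = -4.8333
y' = 1 − 3.0000·(cos 1.1722 − cos 1.0472) = 1.3356

(-4.8333, 1.3356, 1.1722)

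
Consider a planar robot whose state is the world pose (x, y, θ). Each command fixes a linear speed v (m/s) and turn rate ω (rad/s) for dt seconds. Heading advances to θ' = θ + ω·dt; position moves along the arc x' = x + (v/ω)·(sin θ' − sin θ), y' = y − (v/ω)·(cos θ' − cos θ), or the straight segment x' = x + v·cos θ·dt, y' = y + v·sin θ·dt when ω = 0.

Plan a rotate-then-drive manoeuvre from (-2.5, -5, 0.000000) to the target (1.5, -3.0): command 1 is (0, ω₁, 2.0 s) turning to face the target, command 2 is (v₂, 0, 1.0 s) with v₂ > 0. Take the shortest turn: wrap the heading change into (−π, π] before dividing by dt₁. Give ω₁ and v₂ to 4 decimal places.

heading to target = atan2(-3−-5, 1.5−-2.5) = 0.4636
Δθ = wrap(0.4636 − 0.0000) = 0.4636; ω₁ = Δθ/dt₁ = 0.2318
distance = √((1.5−-2.5)² + (-3−-5)²) = 4.4721; v₂ = distance/dt₂ = 4.4721

ω₁ = 0.2318, v₂ = 4.4721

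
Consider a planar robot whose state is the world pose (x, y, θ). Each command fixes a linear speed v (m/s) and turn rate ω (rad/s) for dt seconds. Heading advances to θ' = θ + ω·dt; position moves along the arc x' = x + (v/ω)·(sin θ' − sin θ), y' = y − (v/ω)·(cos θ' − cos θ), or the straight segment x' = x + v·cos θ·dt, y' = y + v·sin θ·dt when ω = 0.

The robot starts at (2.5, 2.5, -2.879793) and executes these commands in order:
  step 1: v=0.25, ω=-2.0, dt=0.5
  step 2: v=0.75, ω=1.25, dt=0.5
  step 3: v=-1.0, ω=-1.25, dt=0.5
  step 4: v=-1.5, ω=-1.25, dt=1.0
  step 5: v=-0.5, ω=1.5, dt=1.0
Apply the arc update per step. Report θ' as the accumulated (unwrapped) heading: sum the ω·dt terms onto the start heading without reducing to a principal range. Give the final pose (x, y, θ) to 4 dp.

(2.9333, 0.6739, -3.6298)

step 1: θ'=-3.8798 (R=-0.1250) → pose (2.3835, 2.5283, -3.8798)
step 2: θ'=-3.2548 (R=0.6000) → pose (2.0475, 2.6806, -3.2548)
step 3: θ'=-3.8798 (R=0.8000) → pose (2.4955, 2.4775, -3.8798)
step 4: θ'=-5.1298 (R=1.2000) → pose (2.7850, 1.1034, -5.1298)
step 5: θ'=-3.6298 (R=-0.3333) → pose (2.9333, 0.6739, -3.6298)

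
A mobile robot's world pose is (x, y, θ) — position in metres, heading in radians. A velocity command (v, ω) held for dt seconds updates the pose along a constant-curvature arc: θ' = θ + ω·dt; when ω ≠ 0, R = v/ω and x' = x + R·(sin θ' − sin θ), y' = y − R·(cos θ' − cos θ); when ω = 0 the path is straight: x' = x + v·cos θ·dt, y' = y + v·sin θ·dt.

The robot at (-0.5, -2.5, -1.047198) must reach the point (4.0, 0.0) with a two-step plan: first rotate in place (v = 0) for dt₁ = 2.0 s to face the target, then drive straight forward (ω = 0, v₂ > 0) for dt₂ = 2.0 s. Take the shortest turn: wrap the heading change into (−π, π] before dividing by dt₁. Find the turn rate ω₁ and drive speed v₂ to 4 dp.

ω₁ = 0.7771, v₂ = 2.5739

heading to target = atan2(0−-2.5, 4−-0.5) = 0.5071
Δθ = wrap(0.5071 − -1.0472) = 1.5543; ω₁ = Δθ/dt₁ = 0.7771
distance = √((4−-0.5)² + (0−-2.5)²) = 5.1478; v₂ = distance/dt₂ = 2.5739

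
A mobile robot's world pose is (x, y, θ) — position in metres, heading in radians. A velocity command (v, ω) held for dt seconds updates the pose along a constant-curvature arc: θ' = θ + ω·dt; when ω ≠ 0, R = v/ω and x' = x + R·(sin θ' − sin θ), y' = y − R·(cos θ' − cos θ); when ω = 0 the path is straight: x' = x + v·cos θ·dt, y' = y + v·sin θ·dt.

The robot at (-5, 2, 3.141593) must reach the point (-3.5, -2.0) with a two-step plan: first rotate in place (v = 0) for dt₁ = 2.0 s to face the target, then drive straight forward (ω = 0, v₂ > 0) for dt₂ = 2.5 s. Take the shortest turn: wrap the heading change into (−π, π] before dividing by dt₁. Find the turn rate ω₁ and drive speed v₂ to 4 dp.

heading to target = atan2(-2−2, -3.5−-5) = -1.2120
Δθ = wrap(-1.2120 − 3.1416) = 1.9296; ω₁ = Δθ/dt₁ = 0.9648
distance = √((-3.5−-5)² + (-2−2)²) = 4.2720; v₂ = distance/dt₂ = 1.7088

ω₁ = 0.9648, v₂ = 1.7088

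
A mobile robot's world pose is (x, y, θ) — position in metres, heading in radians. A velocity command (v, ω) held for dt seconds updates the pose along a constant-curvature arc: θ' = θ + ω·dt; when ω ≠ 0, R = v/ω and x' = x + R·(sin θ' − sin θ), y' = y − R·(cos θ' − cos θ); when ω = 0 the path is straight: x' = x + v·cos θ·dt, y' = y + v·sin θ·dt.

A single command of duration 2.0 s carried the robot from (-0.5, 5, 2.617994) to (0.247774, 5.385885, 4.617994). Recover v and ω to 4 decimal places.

Δθ = 4.617994 − 2.617994 = 2.000000
ω = Δθ/dt = 2.000000/2.0 = 1.0000
R = Δx/(sin θ' − sin θ) = -0.5000
v = R·ω = -0.5000·1.0000 = -0.5000

v = -0.5000, ω = 1.0000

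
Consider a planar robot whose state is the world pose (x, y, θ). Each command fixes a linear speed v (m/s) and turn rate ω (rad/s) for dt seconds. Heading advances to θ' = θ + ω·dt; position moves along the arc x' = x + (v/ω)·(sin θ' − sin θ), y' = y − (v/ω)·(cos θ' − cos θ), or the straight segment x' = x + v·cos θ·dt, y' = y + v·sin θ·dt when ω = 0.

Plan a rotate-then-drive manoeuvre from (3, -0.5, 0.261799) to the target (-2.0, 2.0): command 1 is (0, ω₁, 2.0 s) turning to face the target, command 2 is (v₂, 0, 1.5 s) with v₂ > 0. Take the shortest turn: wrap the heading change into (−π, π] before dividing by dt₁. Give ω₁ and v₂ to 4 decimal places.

ω₁ = 1.2081, v₂ = 3.7268

heading to target = atan2(2−-0.5, -2−3) = 2.6779
Δθ = wrap(2.6779 − 0.2618) = 2.4161; ω₁ = Δθ/dt₁ = 1.2081
distance = √((-2−3)² + (2−-0.5)²) = 5.5902; v₂ = distance/dt₂ = 3.7268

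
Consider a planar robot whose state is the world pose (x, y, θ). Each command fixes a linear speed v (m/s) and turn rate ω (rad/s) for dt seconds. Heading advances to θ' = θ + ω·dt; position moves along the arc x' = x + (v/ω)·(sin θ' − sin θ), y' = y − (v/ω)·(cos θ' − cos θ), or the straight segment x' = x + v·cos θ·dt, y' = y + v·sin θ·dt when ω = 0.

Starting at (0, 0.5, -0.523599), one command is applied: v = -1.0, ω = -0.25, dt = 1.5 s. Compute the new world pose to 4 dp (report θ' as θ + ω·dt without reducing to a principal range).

(-1.1298, 1.4733, -0.8986)

θ' = -0.5236 + -0.25·1.5 = -0.8986
R = v/ω = -1.0/-0.25 = 4.0000
x' = 0 + 4.0000·(sin -0.8986 − sin -0.5236) = -1.1298
y' = 0.5 − 4.0000·(cos -0.8986 − cos -0.5236) = 1.4733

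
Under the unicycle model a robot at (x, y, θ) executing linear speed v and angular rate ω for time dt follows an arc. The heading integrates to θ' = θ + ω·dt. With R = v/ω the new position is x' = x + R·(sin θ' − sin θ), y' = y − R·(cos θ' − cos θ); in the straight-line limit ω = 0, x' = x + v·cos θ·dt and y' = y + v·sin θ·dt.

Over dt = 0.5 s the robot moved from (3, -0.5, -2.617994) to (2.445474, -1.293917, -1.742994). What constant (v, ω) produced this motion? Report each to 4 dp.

v = 2.0000, ω = 1.7500

Δθ = -1.742994 − -2.617994 = 0.875000
ω = Δθ/dt = 0.875000/0.5 = 1.7500
R = −Δy/(cos θ' − cos θ) = 1.1429
v = R·ω = 1.1429·1.7500 = 2.0000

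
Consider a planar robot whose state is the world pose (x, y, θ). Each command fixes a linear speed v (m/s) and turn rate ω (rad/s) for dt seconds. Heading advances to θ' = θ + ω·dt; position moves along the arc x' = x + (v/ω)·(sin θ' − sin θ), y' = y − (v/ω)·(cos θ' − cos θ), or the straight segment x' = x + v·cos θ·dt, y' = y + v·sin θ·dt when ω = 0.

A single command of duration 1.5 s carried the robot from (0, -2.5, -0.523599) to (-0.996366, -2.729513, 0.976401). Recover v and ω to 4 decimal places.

v = -0.7500, ω = 1.0000

Δθ = 0.976401 − -0.523599 = 1.500000
ω = Δθ/dt = 1.500000/1.5 = 1.0000
R = Δx/(sin θ' − sin θ) = -0.7500
v = R·ω = -0.7500·1.0000 = -0.7500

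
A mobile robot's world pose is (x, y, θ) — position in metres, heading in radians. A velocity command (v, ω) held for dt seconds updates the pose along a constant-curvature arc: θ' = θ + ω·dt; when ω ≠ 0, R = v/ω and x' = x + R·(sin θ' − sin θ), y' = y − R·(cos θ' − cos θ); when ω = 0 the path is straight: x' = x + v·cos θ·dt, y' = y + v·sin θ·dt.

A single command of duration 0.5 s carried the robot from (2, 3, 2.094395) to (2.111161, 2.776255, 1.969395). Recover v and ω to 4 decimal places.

Δθ = 1.969395 − 2.094395 = -0.125000
ω = Δθ/dt = -0.125000/0.5 = -0.2500
R = −Δy/(cos θ' − cos θ) = 2.0000
v = R·ω = 2.0000·-0.2500 = -0.5000

v = -0.5000, ω = -0.2500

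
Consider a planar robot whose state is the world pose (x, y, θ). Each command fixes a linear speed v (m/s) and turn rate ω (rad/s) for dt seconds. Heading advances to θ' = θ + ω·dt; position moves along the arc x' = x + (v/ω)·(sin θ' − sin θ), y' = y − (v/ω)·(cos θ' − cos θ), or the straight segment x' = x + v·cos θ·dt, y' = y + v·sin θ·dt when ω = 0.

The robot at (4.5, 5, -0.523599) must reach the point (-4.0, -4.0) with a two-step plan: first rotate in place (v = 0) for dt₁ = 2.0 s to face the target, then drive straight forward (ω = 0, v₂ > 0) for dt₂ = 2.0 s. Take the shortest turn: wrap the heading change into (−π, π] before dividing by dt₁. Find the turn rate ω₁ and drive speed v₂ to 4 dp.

heading to target = atan2(-4−5, -4−4.5) = -2.3276
Δθ = wrap(-2.3276 − -0.5236) = -1.8040; ω₁ = Δθ/dt₁ = -0.9020
distance = √((-4−4.5)² + (-4−5)²) = 12.3794; v₂ = distance/dt₂ = 6.1897

ω₁ = -0.9020, v₂ = 6.1897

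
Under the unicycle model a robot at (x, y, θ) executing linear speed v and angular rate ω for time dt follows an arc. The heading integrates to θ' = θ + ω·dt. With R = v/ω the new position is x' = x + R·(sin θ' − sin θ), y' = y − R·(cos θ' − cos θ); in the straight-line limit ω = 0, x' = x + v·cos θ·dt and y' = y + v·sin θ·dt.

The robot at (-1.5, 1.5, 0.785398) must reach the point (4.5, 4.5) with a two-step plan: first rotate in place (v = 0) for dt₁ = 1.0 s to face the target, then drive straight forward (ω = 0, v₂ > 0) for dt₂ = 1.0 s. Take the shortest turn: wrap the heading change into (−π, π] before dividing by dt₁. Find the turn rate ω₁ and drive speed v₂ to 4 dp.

ω₁ = -0.3218, v₂ = 6.7082

heading to target = atan2(4.5−1.5, 4.5−-1.5) = 0.4636
Δθ = wrap(0.4636 − 0.7854) = -0.3218; ω₁ = Δθ/dt₁ = -0.3218
distance = √((4.5−-1.5)² + (4.5−1.5)²) = 6.7082; v₂ = distance/dt₂ = 6.7082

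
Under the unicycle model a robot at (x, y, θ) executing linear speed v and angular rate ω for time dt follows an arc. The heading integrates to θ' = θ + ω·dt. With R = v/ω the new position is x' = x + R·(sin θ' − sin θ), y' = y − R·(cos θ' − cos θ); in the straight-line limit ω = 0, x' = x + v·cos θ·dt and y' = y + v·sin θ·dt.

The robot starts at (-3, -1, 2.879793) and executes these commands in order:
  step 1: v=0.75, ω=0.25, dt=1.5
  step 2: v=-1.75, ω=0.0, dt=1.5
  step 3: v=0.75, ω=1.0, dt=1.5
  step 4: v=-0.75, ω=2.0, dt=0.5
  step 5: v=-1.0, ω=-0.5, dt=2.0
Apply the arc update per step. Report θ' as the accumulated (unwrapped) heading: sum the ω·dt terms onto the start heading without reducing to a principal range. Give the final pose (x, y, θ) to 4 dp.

step 1: θ'=3.2548 (R=3.0000) → pose (-4.1153, -0.9170, 3.2548)
step 2: θ'=3.2548 (straight) → pose (-1.5071, -0.6205, 3.2548)
step 3: θ'=4.7548 (R=0.7500) → pose (-2.1717, -1.3975, 4.7548)
step 4: θ'=5.7548 (R=-0.3750) → pose (-2.3574, -1.0895, 5.7548)
step 5: θ'=4.7548 (R=2.0000) → pose (-3.3473, 0.5530, 4.7548)

(-3.3473, 0.5530, 4.7548)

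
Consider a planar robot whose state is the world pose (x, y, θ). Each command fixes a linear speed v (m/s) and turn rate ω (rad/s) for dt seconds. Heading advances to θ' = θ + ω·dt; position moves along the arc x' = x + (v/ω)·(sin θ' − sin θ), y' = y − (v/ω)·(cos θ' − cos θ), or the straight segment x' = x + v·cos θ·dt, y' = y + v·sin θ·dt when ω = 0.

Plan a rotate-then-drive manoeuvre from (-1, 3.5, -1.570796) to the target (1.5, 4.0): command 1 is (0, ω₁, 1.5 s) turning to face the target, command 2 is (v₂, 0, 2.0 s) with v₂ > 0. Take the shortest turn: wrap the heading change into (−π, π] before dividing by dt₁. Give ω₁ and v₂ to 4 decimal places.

heading to target = atan2(4−3.5, 1.5−-1) = 0.1974
Δθ = wrap(0.1974 − -1.5708) = 1.7682; ω₁ = Δθ/dt₁ = 1.1788
distance = √((1.5−-1)² + (4−3.5)²) = 2.5495; v₂ = distance/dt₂ = 1.2748

ω₁ = 1.1788, v₂ = 1.2748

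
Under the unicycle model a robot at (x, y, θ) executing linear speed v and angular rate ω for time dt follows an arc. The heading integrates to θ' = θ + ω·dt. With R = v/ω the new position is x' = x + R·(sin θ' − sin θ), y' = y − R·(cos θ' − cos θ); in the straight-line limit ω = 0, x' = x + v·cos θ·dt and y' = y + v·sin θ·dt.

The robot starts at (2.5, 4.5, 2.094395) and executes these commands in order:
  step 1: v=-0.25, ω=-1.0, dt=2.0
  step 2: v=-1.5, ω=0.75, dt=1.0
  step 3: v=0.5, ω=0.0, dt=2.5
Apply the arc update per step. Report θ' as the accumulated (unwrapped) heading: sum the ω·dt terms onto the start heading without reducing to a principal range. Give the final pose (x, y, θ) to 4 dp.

step 1: θ'=0.0944 (R=0.2500) → pose (2.3071, 4.1261, 0.0944)
step 2: θ'=0.8444 (R=-2.0000) → pose (1.0004, 3.4634, 0.8444)
step 3: θ'=0.8444 (straight) → pose (1.8307, 4.3978, 0.8444)

(1.8307, 4.3978, 0.8444)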